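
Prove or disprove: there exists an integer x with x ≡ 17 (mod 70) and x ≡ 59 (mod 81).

x = 2327

Since 70 and 81 share no common factor, CRT says the pair of congruences has a solution (unique mod 5670).
Any solution of the first congruence is x = 17 + 70t; substituting into the second, 70t ≡ 59 − 17 ≡ 42 (mod 81).
Invert 70 mod 81 by the Euclidean algorithm: 81 = 1·70 + 11, 70 = 6·11 + 4, 11 = 2·4 + 3, 4 = 1·3 + 1, 3 = 3·1 + 0; back-substituting, 1 = 4 − 1·3 = 4 − (11 − 2·4) = −11 + 3·4 = −11 + 3·(70 − 6·11) = 3·70 − 19·11 = 3·70 − 19·(81 − 1·70) = −19·81 + 22·70. Hence 70·22 ≡ 1, so 70⁻¹ ≡ 22 (mod 81).
Therefore t ≡ 22·42 = 924 ≡ 33 (mod 81).
With t = 33: x = 17 + 70·33 = 2327.
Indeed 2327 ≡ 17 (mod 70) and 2327 ≡ 59 (mod 81).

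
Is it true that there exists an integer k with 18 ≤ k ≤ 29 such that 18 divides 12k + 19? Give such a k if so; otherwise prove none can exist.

At k = 18, 12·18 + 19 = 235 ≡ 1 (mod 18), and each step in k adds 12, giving residues 1, 13, 7, 1, 13, 7, 1, 13, 7, 1, 13, 7 for k = 18, 19, …, 29.
Since 0 is absent from this list, 18 ∤ 12k + 19 for every k with 18 ≤ k ≤ 29.

No such integer k in that range exists.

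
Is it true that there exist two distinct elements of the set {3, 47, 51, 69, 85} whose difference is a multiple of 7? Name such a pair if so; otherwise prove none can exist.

Two integers differ by a multiple of 7 exactly when they have the same residue mod 7. The residues are 3↦3, 47↦5, 51↦2, 69↦6, 85↦1.
These 5 residues are pairwise different, hence no difference of two elements is divisible by 7.

No, no such pair exists.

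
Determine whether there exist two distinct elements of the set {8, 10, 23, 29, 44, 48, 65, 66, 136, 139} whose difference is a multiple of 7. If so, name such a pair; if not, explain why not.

8 and 29 are such a pair.

Both 8 and 29 leave remainder 1 on division by 7; their difference 21 = 3·7 is a multiple of 7.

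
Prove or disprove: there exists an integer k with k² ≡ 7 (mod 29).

k = 6 works: 6² = 36, and 36 − 7 = 29 = 1·29.

k = 6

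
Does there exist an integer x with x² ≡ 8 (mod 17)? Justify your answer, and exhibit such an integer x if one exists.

x = 5

Take x = 5. Then 5² = 25 = 1·17 + 8, so 5² ≡ 8 (mod 17).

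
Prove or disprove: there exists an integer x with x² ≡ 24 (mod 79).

Apply Euler's criterion with the prime 79: 24 is a quadratic residue iff 24^39 ≡ 1 (mod 79), and a non-residue iff it is ≡ −1.
Repeated squaring mod 79: 24^2 = 576 ≡ 23; 24^4 ≡ 23² = 529 ≡ 55; 24^8 ≡ 55² = 3025 ≡ 23; 24^16 ≡ 23² = 529 ≡ 55; 24^32 ≡ 55² = 3025 ≡ 23.
Since 39 = 32 + 4 + 2 + 1, 24^39 ≡ 23 · 55 · 23 · 24; multiplying out mod 79: 23·55 = 1265 ≡ 1, then 1·23 = 23 ≡ 23, then 23·24 = 552 ≡ 78. Thus 24^39 ≡ 78 ≡ −1 (mod 79).
The value −1 means 24 is a non-residue modulo 79, so x² ≡ 24 (mod 79) is impossible.

No, no such integer exists.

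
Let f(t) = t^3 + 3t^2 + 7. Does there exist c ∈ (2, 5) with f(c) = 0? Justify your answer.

f(2) = 27 and f(5) = 207, both positive, so a sign-change argument is unavailable; we show f keeps this sign on the whole interval.
Substitute t = 2 + u, where 0 < u < 3 on the interval. Expanding, f(2 + u) = u^3 + 9u^2 + 24u + 27.
All 4 nonzero coefficients of this polynomial in u are positive; hence for u > 0 the value is a sum of positive terms (the constant 27 among them).
Therefore f(t) > 0 throughout (2, 5), and f has no zero there.

f has no root in that interval.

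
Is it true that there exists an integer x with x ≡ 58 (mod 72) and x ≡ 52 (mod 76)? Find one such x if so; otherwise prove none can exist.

There is no such integer.

Both moduli are multiples of 4 = gcd(72, 76), so any solution would satisfy x ≡ 58 and x ≡ 52 modulo 4 simultaneously.
However 58 ≡ 2 and 52 ≡ 0 (mod 4), and 2 ≠ 0.
Hence the system has no solution.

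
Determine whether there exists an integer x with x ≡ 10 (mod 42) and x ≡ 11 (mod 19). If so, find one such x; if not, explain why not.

gcd(42, 19) = 1, so the Chinese Remainder Theorem guarantees exactly one residue class mod 798 satisfying both.
Any solution of the first congruence is x = 10 + 42t; substituting into the second, 42t ≡ 11 − 10 ≡ 1 (mod 19).
42 ≡ 4 (mod 19), so this reads 4t ≡ 1 (mod 19). To invert 4 modulo 19: 19 = 4·4 + 3, 4 = 1·3 + 1, 3 = 3·1 + 0, and unwinding, 1 = 4 − 1·3 = 4 − (19 − 4·4) = −19 + 5·4. Thus 4⁻¹ ≡ 5 (mod 19).
Multiplying by 5: t ≡ 5·1 = 5 (mod 19).
Taking t = 5 gives x = 10 + 42·5 = 220.
Verify: 220 = 5·42 + 10 and 220 = 11·19 + 11. ✓

x = 220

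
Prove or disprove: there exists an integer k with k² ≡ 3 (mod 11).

k = 6 works: 6² = 36, and 36 − 3 = 33 = 3·11.

k = 6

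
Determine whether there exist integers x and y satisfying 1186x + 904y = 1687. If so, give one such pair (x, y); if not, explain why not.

Any value of 1186x + 904y is a multiple of gcd(1186, 904) = 2.
But 1687 = 2·843 + 1, so 2 ∤ 1687.
So the equation is unsolvable over ℤ.

No, no such integers exist.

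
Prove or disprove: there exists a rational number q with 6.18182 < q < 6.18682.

Multiplying by 27: 27·6.18182 = 166.90914 and 27·6.18682 = 167.04414, so the integer 167 lies strictly between them.
Dividing back, 6.18182 < 167/27 < 6.18682, and 167/27 is rational.

q = 167/27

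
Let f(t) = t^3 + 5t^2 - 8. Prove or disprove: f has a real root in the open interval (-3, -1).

Such a root exists.

f(-3) = 10 and f(-1) = -4, which have opposite signs.
Since f is a polynomial it is continuous on [-3, -1].
By the Intermediate Value Theorem, f takes the value 0 somewhere in the open interval.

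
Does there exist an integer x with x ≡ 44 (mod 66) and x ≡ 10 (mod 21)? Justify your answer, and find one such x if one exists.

Reduce both congruences modulo 3, which divides 66 and 21: they say x ≡ 44 (mod 3) and x ≡ 10 (mod 3).
But 44 mod 3 = 2 while 10 mod 3 = 1, a contradiction.
Hence the system has no solution.

No, no such integer exists.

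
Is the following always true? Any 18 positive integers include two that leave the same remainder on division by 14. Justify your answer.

Yes.

Each integer lies in one of the 14 residue classes modulo 14.
With 18 integers and only 14 classes, the pigeonhole principle forces two of them, say a and b, into the same class.
That is, a and b leave the same remainder on division by 14, as claimed.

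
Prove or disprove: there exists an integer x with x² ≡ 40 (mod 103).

103 is prime, so by Euler's criterion 40 is a square mod 103 iff 40^((103−1)/2) = 40^51 ≡ 1 (mod 103).
Repeated squaring mod 103: 40^2 = 1600 ≡ 55; 40^4 ≡ 55² = 3025 ≡ 38; 40^8 ≡ 38² = 1444 ≡ 2; 40^16 ≡ 2² = 4 ≡ 4; 40^32 ≡ 4² = 16 ≡ 16.
Since 51 = 32 + 16 + 2 + 1, 40^51 ≡ 16 · 4 · 55 · 40; multiplying out mod 103: 16·4 = 64 ≡ 64, then 64·55 = 3520 ≡ 18, then 18·40 = 720 ≡ 102. Thus 40^51 ≡ 102 ≡ −1 (mod 103).
The value −1 means 40 is a non-residue modulo 103, so x² ≡ 40 (mod 103) is impossible.

No such integer exists.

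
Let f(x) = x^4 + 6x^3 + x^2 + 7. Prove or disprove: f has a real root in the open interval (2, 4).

The endpoint values f(2) = 75 and f(4) = 663 are both positive. Claim: f(x) > 0 for every x in (2, 4).
Shift to the endpoint 2: with x = 2 + u (0 < u < 2), one computes f(2 + u) = u^4 + 14u^3 + 61u^2 + 108u + 75.
The nonzero coefficients here are all positive, so for u > 0 every term is positive (or zero), and the constant term 75 is strictly positive.
So f is strictly positive on (2, 4); no root exists in the interval.

f has no root in that interval.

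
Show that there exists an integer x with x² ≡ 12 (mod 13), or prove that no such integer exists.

x = 5 works: 5² = 25, and 25 − 12 = 13 = 1·13.

x = 5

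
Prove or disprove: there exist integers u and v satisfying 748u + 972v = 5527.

There are no such integers.

Both 748 and 972 are divisible by gcd(748, 972) = 4, hence so is any combination 748u + 972v.
But 5527 = 4·1381 + 3, so 4 ∤ 5527.
Therefore 748u + 972v = 5527 has no solution in integers.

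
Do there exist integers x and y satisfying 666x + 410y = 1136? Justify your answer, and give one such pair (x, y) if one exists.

Since gcd(666, 410) = 2 and 1136 = 2·568, Bézout's identity guarantees a solution.
Dividing through by 2 reduces the equation to 333x + 205y = 568.
Euclidean algorithm: 333 = 1·205 + 128, 205 = 1·128 + 77, 128 = 1·77 + 51, 77 = 1·51 + 26, 51 = 1·26 + 25, 26 = 1·25 + 1, 25 = 25·1 + 0.
Unwinding: 1 = 26 − 1·25 = 26 − (51 − 1·26) = −51 + 2·26 = −51 + 2·(77 − 1·51) = 2·77 − 3·51 = 2·77 − 3·(128 − 1·77) = −3·128 + 5·77 = −3·128 + 5·(205 − 1·128) = 5·205 − 8·128 = 5·205 − 8·(333 − 1·205) = −8·333 + 13·205, i.e. 333·(-8) + 205·13 = 1.
Scaling by 568 gives the particular solution (x, y) = (-4544, 7384).
Shifting by a multiple of (205, −333) keeps it a solution: x = -4544 + 23·205 = 171, y = 7384 − 23·333 = -275.
Check: 666·171 + 410·(-275) = 113886 − 112750 = 1136. ✓

x = 171, y = -275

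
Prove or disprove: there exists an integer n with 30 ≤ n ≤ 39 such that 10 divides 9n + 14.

Scanning upward from n = 30 gives 284, 293, 302, 311, none divisible by 10. n = 34 works, since 9·34 + 14 = 320 = 32·10.

n = 34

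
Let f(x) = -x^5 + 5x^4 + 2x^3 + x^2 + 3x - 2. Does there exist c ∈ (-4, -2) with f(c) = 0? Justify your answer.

f(-4) = 2178 and f(-2) = 92, both positive, so a sign-change argument is unavailable; we show f keeps this sign on the whole interval.
Substitute x = -2 − u, where 0 < u < 2 on the interval. Expanding, f(-2 − u) = u^5 + 15u^4 + 78u^3 + 189u^2 + 217u + 92.
The nonzero coefficients here are all positive, so for u > 0 every term is positive (or zero), and the constant term 92 is strictly positive.
So f is strictly positive on (-4, -2); no root exists in the interval.

No such root exists.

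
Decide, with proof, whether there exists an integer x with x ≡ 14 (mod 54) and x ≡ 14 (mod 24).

x = 14

Here gcd(54, 24) = 6, and both 14 and 14 leave remainder 2 mod 6, so the system is consistent.
In fact x = 14 itself already satisfies 14 mod 24 = 14.
Verify: 14 = 0·54 + 14 and 14 = 0·24 + 14. ✓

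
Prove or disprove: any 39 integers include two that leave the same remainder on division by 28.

True.

Each integer lies in one of the 28 residue classes modulo 28.
Since 39 > 28, two of the 39 integers must share a residue class by the pigeonhole principle; call them a and b.
So a and b have equal remainders mod 28, which is exactly what was to be shown.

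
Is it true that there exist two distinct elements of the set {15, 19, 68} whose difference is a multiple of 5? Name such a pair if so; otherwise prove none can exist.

Reduce each element modulo 5: 15↦0, 19↦4, 68↦3.
No residue repeats among the 3 elements, so no pair has difference ≡ 0 (mod 5).

There is no such pair.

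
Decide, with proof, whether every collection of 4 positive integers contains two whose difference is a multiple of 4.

Take the 4 consecutive integers 12, 13, 14, 15: their residues mod 4 are all distinct because 4 ≤ 4.
The differences between them range over 1, …, 3, none of which is divisible by 4.

No, the set {12, 13, 14, 15} is a counterexample.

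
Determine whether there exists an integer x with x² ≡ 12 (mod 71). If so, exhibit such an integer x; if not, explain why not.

x = 15

Take x = 15. Then 15² = 225 = 3·71 + 12, so 15² ≡ 12 (mod 71).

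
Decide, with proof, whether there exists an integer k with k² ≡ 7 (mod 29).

k = 23

Take k = 23. Then 23² = 529 = 18·29 + 7, so 23² ≡ 7 (mod 29).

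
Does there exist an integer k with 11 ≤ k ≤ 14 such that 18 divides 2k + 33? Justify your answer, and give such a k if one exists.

The values of 2k + 33 for k = 11, 12, 13, 14 are 55, 57, 59, 61; reduced mod 18 these are 1, 3, 5, 7.
None is 0, so 18 never divides 2k + 33 on this range.

No, no such integer k in that range exists.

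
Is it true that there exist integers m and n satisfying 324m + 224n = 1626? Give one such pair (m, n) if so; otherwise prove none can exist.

There are no such integers.

Both 324 and 224 are divisible by gcd(324, 224) = 4, hence so is any combination 324m + 224n.
But 1626 = 4·406 + 2, so 4 ∤ 1626.
Therefore 324m + 224n = 1626 has no solution in integers.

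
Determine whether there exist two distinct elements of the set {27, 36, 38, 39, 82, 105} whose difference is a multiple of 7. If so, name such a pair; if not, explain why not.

No such pair exists.

Reduce each element modulo 7: 27↦6, 36↦1, 38↦3, 39↦4, 82↦5, 105↦0.
These 6 residues are pairwise different, hence no difference of two elements is divisible by 7.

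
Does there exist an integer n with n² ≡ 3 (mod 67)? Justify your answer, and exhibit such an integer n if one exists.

No, no such integer exists.

Apply Euler's criterion with the prime 67: 3 is a quadratic residue iff 3^33 ≡ 1 (mod 67), and a non-residue iff it is ≡ −1.
Squaring successively (mod 67): 3^2 = 9 ≡ 9; 3^4 ≡ 9² = 81 ≡ 14; 3^8 ≡ 14² = 196 ≡ 62; 3^16 ≡ 62² = 3844 ≡ 25; 3^32 ≡ 25² = 625 ≡ 22.
Since 33 = 32 + 1, 3^33 ≡ 22 · 3; multiplying out mod 67: 22·3 = 66 ≡ 66. Thus 3^33 ≡ 66 ≡ −1 (mod 67).
By Euler's criterion 3 is a quadratic non-residue mod 67: no n satisfies n² ≡ 3 (mod 67).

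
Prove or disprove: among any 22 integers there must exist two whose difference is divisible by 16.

Yes, this is always true.

There are exactly 16 possible remainders on division by 16.
With 22 integers and only 16 classes, the pigeonhole principle forces two of them, say a and b, into the same class.
Then a ≡ b (mod 16), i.e. 16 ∣ (a − b).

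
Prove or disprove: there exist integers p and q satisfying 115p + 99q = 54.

p = 90, q = -104

115 and 99 are coprime, so 115p + 99q ranges over all of ℤ.
Euclidean algorithm: 115 = 1·99 + 16, 99 = 6·16 + 3, 16 = 5·3 + 1, 3 = 3·1 + 0.
Unwinding: 1 = 16 − 5·3 = 16 − 5·(99 − 6·16) = −5·99 + 31·16 = −5·99 + 31·(115 − 1·99) = 31·115 − 36·99, i.e. 115·31 + 99·(-36) = 1.
Scaling by 54 gives the particular solution (p, q) = (1674, -1944).
The general solution is p = 1674 + 99k, q = -1944 − 115k; taking k = -16 gives the smaller pair p = 90, q = -104.
Indeed 115·90 + 99·(-104) = 10350 − 10296 = 54.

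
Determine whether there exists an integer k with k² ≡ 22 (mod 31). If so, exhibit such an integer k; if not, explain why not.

There is no such integer.

Apply Euler's criterion with the prime 31: 22 is a quadratic residue iff 22^15 ≡ 1 (mod 31), and a non-residue iff it is ≡ −1.
Repeated squaring mod 31: 22^2 = 484 ≡ 19; 22^4 ≡ 19² = 361 ≡ 20; 22^8 ≡ 20² = 400 ≡ 28.
Since 15 = 8 + 4 + 2 + 1, 22^15 ≡ 28 · 20 · 19 · 22; multiplying out mod 31: 28·20 = 560 ≡ 2, then 2·19 = 38 ≡ 7, then 7·22 = 154 ≡ 30. Thus 22^15 ≡ 30 ≡ −1 (mod 31).
By Euler's criterion 22 is a quadratic non-residue mod 31: no k satisfies k² ≡ 22 (mod 31).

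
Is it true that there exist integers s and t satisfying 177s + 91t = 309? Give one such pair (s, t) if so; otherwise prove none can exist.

Since gcd(177, 91) = 1, every integer is an integer combination of 177 and 91.
Run the Euclidean algorithm on 177 and 91: 177 = 1·91 + 86, 91 = 1·86 + 5, 86 = 17·5 + 1, 5 = 5·1 + 0.
Back-substituting, 1 = 86 − 17·5 = 86 − 17·(91 − 1·86) = −17·91 + 18·86 = −17·91 + 18·(177 − 1·91) = 18·177 − 35·91; that is, 177·18 + 91·(-35) = 1.
Multiplying through by 309: s = 18·309 = 5562, t = (-35)·309 = -10815 is a solution.
The general solution is s = 5562 + 91k, t = -10815 − 177k; taking k = -61 gives the smaller pair s = 11, t = -18.
Check: 177·11 + 91·(-18) = 1947 − 1638 = 309. ✓

s = 11, t = -18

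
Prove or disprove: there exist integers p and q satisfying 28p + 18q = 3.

There are no such integers.

gcd(28, 18) = 2, so every integer of the form 28p + 18q is a multiple of 2.
However 3 leaves remainder 1 on division by 2.
So the equation is unsolvable over ℤ.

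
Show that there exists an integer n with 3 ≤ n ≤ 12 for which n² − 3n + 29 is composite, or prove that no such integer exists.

At n = 7: 7² − 3·7 + 29 = 57 = 3·19, which is composite.

n = 7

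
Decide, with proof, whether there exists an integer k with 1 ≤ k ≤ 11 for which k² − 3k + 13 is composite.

There is no such integer k in that range.

The values for k = 1, 2, …, 11 are 11, 11, 13, 17, 23, 31, 41, 53, 67, 83, 101, and each of these is prime.
So no value in the range makes the expression composite.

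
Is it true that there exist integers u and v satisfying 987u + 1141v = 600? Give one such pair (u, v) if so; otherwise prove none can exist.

Both 987 and 1141 are divisible by gcd(987, 1141) = 7, hence so is any combination 987u + 1141v.
However 600 leaves remainder 5 on division by 7.
So the equation is unsolvable over ℤ.

There are no such integers.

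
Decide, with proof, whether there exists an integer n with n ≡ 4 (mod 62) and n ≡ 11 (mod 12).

Reduce both congruences modulo 2, which divides 62 and 12: they say n ≡ 4 (mod 2) and n ≡ 11 (mod 2).
However 4 ≡ 0 and 11 ≡ 1 (mod 2), and 0 ≠ 1.
So no integer satisfies both congruences.

No such integer exists.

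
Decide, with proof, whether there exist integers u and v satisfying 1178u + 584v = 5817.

There are no such integers.

Any value of 1178u + 584v is a multiple of gcd(1178, 584) = 2.
But 5817 is not a multiple of 2 (it leaves remainder 1).
So the equation is unsolvable over ℤ.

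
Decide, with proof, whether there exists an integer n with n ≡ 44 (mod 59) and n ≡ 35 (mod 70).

n = 2345

Since 59 and 70 share no common factor, CRT says the pair of congruences has a solution (unique mod 4130).
Any solution of the first congruence is n = 44 + 59t; substituting into the second, 59t ≡ 35 − 44 ≡ 61 (mod 70).
Note 59·19 = 1121 ≡ 1 (mod 70) (as 1121 − 1 = 16·70), so 59⁻¹ ≡ 19.
Therefore t ≡ 19·61 = 1159 ≡ 39 (mod 70).
Taking t = 39 gives n = 44 + 59·39 = 2345.
Indeed 2345 ≡ 44 (mod 59) and 2345 ≡ 35 (mod 70).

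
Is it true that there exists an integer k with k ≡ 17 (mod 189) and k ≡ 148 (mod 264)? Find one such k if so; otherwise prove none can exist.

Both moduli are multiples of 3 = gcd(189, 264), so any solution would satisfy k ≡ 17 and k ≡ 148 modulo 3 simultaneously.
These are incompatible: 17 − 148 = -131 is not divisible by 3.
So no integer satisfies both congruences.

No such integer exists.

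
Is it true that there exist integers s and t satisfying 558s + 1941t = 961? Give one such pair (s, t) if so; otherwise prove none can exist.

gcd(558, 1941) = 3, so every integer of the form 558s + 1941t is a multiple of 3.
However 961 leaves remainder 1 on division by 3.
So the equation is unsolvable over ℤ.

No, no such integers exist.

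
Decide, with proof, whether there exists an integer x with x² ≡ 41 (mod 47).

No such integer exists.

47 is prime, so by Euler's criterion 41 is a square mod 47 iff 41^((47−1)/2) = 41^23 ≡ 1 (mod 47).
Repeated squaring mod 47: 41^2 = 1681 ≡ 36; 41^4 ≡ 36² = 1296 ≡ 27; 41^8 ≡ 27² = 729 ≡ 24; 41^16 ≡ 24² = 576 ≡ 12.
Since 23 = 16 + 4 + 2 + 1, 41^23 ≡ 12 · 27 · 36 · 41; multiplying out mod 47: 12·27 = 324 ≡ 42, then 42·36 = 1512 ≡ 8, then 8·41 = 328 ≡ 46. Thus 41^23 ≡ 46 ≡ −1 (mod 47).
The value −1 means 41 is a non-residue modulo 47, so x² ≡ 41 (mod 47) is impossible.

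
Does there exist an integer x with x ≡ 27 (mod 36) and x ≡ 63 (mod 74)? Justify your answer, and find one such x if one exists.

The moduli are not coprime: gcd(36, 74) = 2. Compatibility requires 2 ∣ (63 − 27) = 36, which holds, so solutions exist.
The integers ≡ 27 (mod 36) are 27, 63, …; their remainders mod 74 are 27, 63, so x = 63 is the first that is ≡ 63 (mod 74).
Verify: 63 = 1·36 + 27 and 63 = 0·74 + 63. ✓

x = 63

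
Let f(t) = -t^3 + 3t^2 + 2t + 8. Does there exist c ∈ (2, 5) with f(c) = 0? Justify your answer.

Such a root exists.

f(2) = 16 and f(5) = -32, which have opposite signs.
f is continuous everywhere (it is a polynomial), in particular on [2, 5].
The Intermediate Value Theorem then guarantees some c ∈ (2, 5) with f(c) = 0.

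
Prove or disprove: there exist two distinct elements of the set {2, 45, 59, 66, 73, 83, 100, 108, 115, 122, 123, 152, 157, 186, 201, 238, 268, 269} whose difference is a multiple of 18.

No, no such pair exists.

Residues mod 18: 2↦2, 45↦9, 59↦5, 66↦12, 73↦1, 83↦11, 100↦10, 108↦0, 115↦7, 122↦14, 123↦15, 152↦8, 157↦13, 186↦6, 201↦3, 238↦4, 268↦16, 269↦17.
These 18 residues are pairwise different, hence no difference of two elements is divisible by 18.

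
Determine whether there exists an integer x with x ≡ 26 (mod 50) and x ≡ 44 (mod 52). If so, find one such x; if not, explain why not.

The moduli are not coprime: gcd(50, 52) = 2. Compatibility requires 2 ∣ (44 − 26) = 18, which holds, so solutions exist.
Write x = 26 + 50t. Then 50t ≡ 44 − 26 ≡ 18 (mod 52); dividing through by 2 gives 25t ≡ 9 (mod 26).
Note 25·25 = 625 ≡ 1 (mod 26) (as 625 − 1 = 24·26), so 25⁻¹ ≡ 25.
Therefore t ≡ 25·9 = 225 ≡ 17 (mod 26).
Then x = 26 + 50·17 = 876.
Check: 876 mod 50 = 26, 876 mod 52 = 44. ✓

x = 876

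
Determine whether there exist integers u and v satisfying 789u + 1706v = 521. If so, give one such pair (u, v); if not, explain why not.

Since gcd(789, 1706) = 1, every integer is an integer combination of 789 and 1706.
Euclidean algorithm: 1706 = 2·789 + 128, 789 = 6·128 + 21, 128 = 6·21 + 2, 21 = 10·2 + 1, 2 = 2·1 + 0.
Back-substituting, 1 = 21 − 10·2 = 21 − 10·(128 − 6·21) = −10·128 + 61·21 = −10·128 + 61·(789 − 6·128) = 61·789 − 376·128 = 61·789 − 376·(1706 − 2·789) = −376·1706 + 813·789; that is, 789·813 + 1706·(-376) = 1.
Scaling by 521 gives the particular solution (u, v) = (423573, -195896).
Shifting by a multiple of (1706, −789) keeps it a solution: u = 423573 − 248·1706 = 485, v = -195896 + 248·789 = -224.
Indeed 789·485 + 1706·(-224) = 382665 − 382144 = 521.

u = 485, v = -224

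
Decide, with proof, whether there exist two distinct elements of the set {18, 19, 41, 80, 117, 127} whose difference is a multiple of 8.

No, no such pair exists.

Two integers differ by a multiple of 8 exactly when they have the same residue mod 8. The residues are 18↦2, 19↦3, 41↦1, 80↦0, 117↦5, 127↦7.
All 6 residues are distinct, so no two elements differ by a multiple of 8.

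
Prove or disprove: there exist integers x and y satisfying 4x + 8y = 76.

x = 1, y = 9

Every value of 4x + 8y is a multiple of gcd(4, 8) = 4; since 4 ∣ 76, solutions exist.
Dividing through by 4 reduces the equation to 1x + 2y = 19.
With a unit coefficient on x, (x, y) = (19, 0) is an immediate solution.
The general solution is x = 19 + 2k, y = 0 − 1k; taking k = -9 gives the smaller pair x = 1, y = 9.
Check: 4·1 + 8·9 = 4 + 72 = 76. ✓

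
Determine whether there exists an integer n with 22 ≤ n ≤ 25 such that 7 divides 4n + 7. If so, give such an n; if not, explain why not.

At n = 22, 4·22 + 7 = 95 ≡ 4 (mod 7), and each step in n adds 4, giving residues 4, 1, 5, 2 for n = 22, 23, 24, 25.
None is 0, so 7 never divides 4n + 7 on this range.

No such integer n in that range exists.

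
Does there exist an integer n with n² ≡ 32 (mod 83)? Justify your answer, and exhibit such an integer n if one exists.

No such integer exists.

83 is prime, so by Euler's criterion 32 is a square mod 83 iff 32^((83−1)/2) = 32^41 ≡ 1 (mod 83).
Squaring successively (mod 83): 32^2 = 1024 ≡ 28; 32^4 ≡ 28² = 784 ≡ 37; 32^8 ≡ 37² = 1369 ≡ 41; 32^16 ≡ 41² = 1681 ≡ 21; 32^32 ≡ 21² = 441 ≡ 26.
Since 41 = 32 + 8 + 1, 32^41 ≡ 26 · 41 · 32; multiplying out mod 83: 26·41 = 1066 ≡ 70, then 70·32 = 2240 ≡ 82. Thus 32^41 ≡ 82 ≡ −1 (mod 83).
By Euler's criterion 32 is a quadratic non-residue mod 83: no n satisfies n² ≡ 32 (mod 83).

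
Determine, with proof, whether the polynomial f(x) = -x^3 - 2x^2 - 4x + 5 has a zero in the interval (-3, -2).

Evaluate at the endpoints: f(-3) = 26, f(-2) = 13 — same sign (positive).
f'(x) = -3x^2 - 4x - 4 has discriminant (-4)² − 4·(-3)·(-4) = -32 < 0, so f' has no real roots and is negative for every real x.
Hence f is strictly decreasing on ℝ, and in particular on [-3, -2]. A strictly monotone function with same-sign endpoint values stays positive on the whole interval, so f has no zero in (-3, -2).

No such root exists.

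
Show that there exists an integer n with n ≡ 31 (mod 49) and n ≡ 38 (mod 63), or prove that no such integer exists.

gcd(49, 63) = 7. A simultaneous solution exists iff 31 ≡ 38 (mod 7); here 31 mod 7 = 3 = 38 mod 7, so it does.
Step through n = 31, 31 + 49, 31 + 2·49, …: the values 31, 80, 129, 178, 227 reduce mod 63 to 31, 17, 3, 52, 38. The value 227 hits 38.
Check: 227 mod 49 = 31, 227 mod 63 = 38. ✓

n = 227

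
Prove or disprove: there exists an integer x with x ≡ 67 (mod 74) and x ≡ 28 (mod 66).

gcd(74, 66) = 2. If x ≡ 67 (mod 74) and x ≡ 28 (mod 66), then x ≡ 67 (mod 2) and x ≡ 28 (mod 2).
But 67 mod 2 = 1 while 28 mod 2 = 0, a contradiction.
So no integer satisfies both congruences.

No such integer exists.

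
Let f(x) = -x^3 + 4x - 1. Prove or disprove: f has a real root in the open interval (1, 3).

Such a root exists.

f(1) = 2 and f(3) = -16, which have opposite signs.
Since f is a polynomial it is continuous on [1, 3].
By the Intermediate Value Theorem f must vanish at some point of (1, 3).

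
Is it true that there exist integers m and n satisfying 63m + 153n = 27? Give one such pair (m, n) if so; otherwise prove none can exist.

m = 15, n = -6

Every value of 63m + 153n is a multiple of gcd(63, 153) = 9; since 9 ∣ 27, solutions exist.
Dividing through by 9 reduces the equation to 7m + 17n = 3.
Run the Euclidean algorithm on 17 and 7: 17 = 2·7 + 3, 7 = 2·3 + 1, 3 = 3·1 + 0.
Working back up the chain: 1 = 7 − 2·3 = 7 − 2·(17 − 2·7) = −2·17 + 5·7. So 7·5 + 17·(-2) = 1.
Scaling by 3 gives the particular solution (m, n) = (15, -6).
Check: 63·15 + 153·(-6) = 945 − 918 = 27. ✓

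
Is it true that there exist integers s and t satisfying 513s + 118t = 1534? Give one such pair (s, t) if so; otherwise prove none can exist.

s = 0, t = 13

513 and 118 are coprime, so 513s + 118t ranges over all of ℤ.
Run the Euclidean algorithm on 513 and 118: 513 = 4·118 + 41, 118 = 2·41 + 36, 41 = 1·36 + 5, 36 = 7·5 + 1, 5 = 5·1 + 0.
Back-substituting, 1 = 36 − 7·5 = 36 − 7·(41 − 1·36) = −7·41 + 8·36 = −7·41 + 8·(118 − 2·41) = 8·118 − 23·41 = 8·118 − 23·(513 − 4·118) = −23·513 + 100·118; that is, 513·(-23) + 118·100 = 1.
Multiplying through by 1534: s = (-23)·1534 = -35282, t = 100·1534 = 153400 is a solution.
Adding 299·118 to s and subtracting 299·513 from t gives the tidier solution (0, 13).
Check: 513·0 + 118·13 = 0 + 1534 = 1534. ✓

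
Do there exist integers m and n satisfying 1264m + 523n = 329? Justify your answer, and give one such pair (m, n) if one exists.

1264 and 523 are coprime, so 1264m + 523n ranges over all of ℤ.
Euclidean algorithm: 1264 = 2·523 + 218, 523 = 2·218 + 87, 218 = 2·87 + 44, 87 = 1·44 + 43, 44 = 1·43 + 1, 43 = 43·1 + 0.
Working back up the chain: 1 = 44 − 1·43 = 44 − (87 − 1·44) = −87 + 2·44 = −87 + 2·(218 − 2·87) = 2·218 − 5·87 = 2·218 − 5·(523 − 2·218) = −5·523 + 12·218 = −5·523 + 12·(1264 − 2·523) = 12·1264 − 29·523. So 1264·12 + 523·(-29) = 1.
Times 329: 1264·3948 + 523·(-9541) = 329, so (3948, -9541) solves it.
Subtracting 7·523 from m and adding 7·1264 to n gives the tidier solution (287, -693).
Indeed 1264·287 + 523·(-693) = 362768 − 362439 = 329.

m = 287, n = -693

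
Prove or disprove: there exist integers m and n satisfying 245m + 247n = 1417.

245 and 247 are coprime, so 245m + 247n ranges over all of ℤ.
Dividing repeatedly: 247 = 1·245 + 2, 245 = 122·2 + 1, 2 = 2·1 + 0.
Working back up the chain: 1 = 245 − 122·2 = 245 − 122·(247 − 1·245) = −122·247 + 123·245. So 245·123 + 247·(-122) = 1.
Multiplying through by 1417: m = 123·1417 = 174291, n = (-122)·1417 = -172874 is a solution.
The general solution is m = 174291 + 247k, n = -172874 − 245k; taking k = -705 gives the smaller pair m = 156, n = -149.
Indeed 245·156 + 247·(-149) = 38220 − 36803 = 1417.

m = 156, n = -149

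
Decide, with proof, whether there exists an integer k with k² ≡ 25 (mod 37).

k = 32 works: 32² = 1024, and 1024 − 25 = 999 = 27·37.

k = 32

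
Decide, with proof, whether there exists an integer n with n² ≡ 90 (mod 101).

No, no such integer exists.

101 is prime, so by Euler's criterion 90 is a square mod 101 iff 90^((101−1)/2) = 90^50 ≡ 1 (mod 101).
Repeated squaring mod 101: 90^2 = 8100 ≡ 20; 90^4 ≡ 20² = 400 ≡ 97; 90^8 ≡ 97² = 9409 ≡ 16; 90^16 ≡ 16² = 256 ≡ 54; 90^32 ≡ 54² = 2916 ≡ 88.
Since 50 = 32 + 16 + 2, 90^50 ≡ 88 · 54 · 20; multiplying out mod 101: 88·54 = 4752 ≡ 5, then 5·20 = 100 ≡ 100. Thus 90^50 ≡ 100 ≡ −1 (mod 101).
The value −1 means 90 is a non-residue modulo 101, so n² ≡ 90 (mod 101) is impossible.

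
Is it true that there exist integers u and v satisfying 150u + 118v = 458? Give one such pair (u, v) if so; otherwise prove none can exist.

u = 18, v = -19

Since gcd(150, 118) = 2 and 458 = 2·229, Bézout's identity guarantees a solution.
Dividing through by 2 reduces the equation to 75u + 59v = 229.
Euclidean algorithm: 75 = 1·59 + 16, 59 = 3·16 + 11, 16 = 1·11 + 5, 11 = 2·5 + 1, 5 = 5·1 + 0.
Working back up the chain: 1 = 11 − 2·5 = 11 − 2·(16 − 1·11) = −2·16 + 3·11 = −2·16 + 3·(59 − 3·16) = 3·59 − 11·16 = 3·59 − 11·(75 − 1·59) = −11·75 + 14·59. So 75·(-11) + 59·14 = 1.
Times 229: 75·(-2519) + 59·3206 = 229, so (-2519, 3206) solves it.
The general solution is u = -2519 + 59k, v = 3206 − 75k; taking k = 43 gives the smaller pair u = 18, v = -19.
Check: 150·18 + 118·(-19) = 2700 − 2242 = 458. ✓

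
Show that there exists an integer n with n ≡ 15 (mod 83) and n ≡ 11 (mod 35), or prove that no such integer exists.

n = 2671

The moduli 83 and 35 are coprime, so by the Chinese Remainder Theorem a unique solution modulo 2905 exists.
Any solution of the first congruence is n = 15 + 83t; substituting into the second, 83t ≡ 11 − 15 ≡ 31 (mod 35).
83 ≡ 13 (mod 35), so this reads 13t ≡ 31 (mod 35). Note 13·27 = 351 ≡ 1 (mod 35) (as 351 − 1 = 10·35), so 13⁻¹ ≡ 27.
Therefore t ≡ 27·31 = 837 ≡ 32 (mod 35).
With t = 32: n = 15 + 83·32 = 2671.
Indeed 2671 ≡ 15 (mod 83) and 2671 ≡ 11 (mod 35).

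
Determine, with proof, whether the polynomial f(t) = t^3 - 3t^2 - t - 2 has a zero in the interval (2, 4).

f(2) = -8 and f(4) = 10, which have opposite signs.
f is continuous everywhere (it is a polynomial), in particular on [2, 4].
By the Intermediate Value Theorem, f takes the value 0 somewhere in the open interval.

Such a root exists.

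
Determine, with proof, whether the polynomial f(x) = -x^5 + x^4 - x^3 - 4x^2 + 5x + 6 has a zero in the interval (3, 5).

f(3) = -204 and f(5) = -2694, both negative, so a sign-change argument is unavailable; we show f keeps this sign on the whole interval.
Shift to the endpoint 3: with x = 3 + u (0 < u < 2), one computes f(3 + u) = -u^5 - 14u^4 - 79u^3 - 229u^2 - 343u - 204.
All 6 nonzero coefficients of this polynomial in u are negative; hence for u > 0 the value is a sum of negative terms (the constant -204 among them).
Therefore f(x) < 0 throughout (3, 5), and f has no zero there.

No such root exists.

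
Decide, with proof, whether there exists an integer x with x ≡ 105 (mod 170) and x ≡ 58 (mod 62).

No such integer exists.

Reduce both congruences modulo 2, which divides 170 and 62: they say x ≡ 105 (mod 2) and x ≡ 58 (mod 2).
These are incompatible: 105 − 58 = 47 is not divisible by 2.
Hence the system has no solution.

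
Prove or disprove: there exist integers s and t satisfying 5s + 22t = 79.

s = 7, t = 2

5 and 22 are coprime, so 5s + 22t ranges over all of ℤ.
Euclidean algorithm: 22 = 4·5 + 2, 5 = 2·2 + 1, 2 = 2·1 + 0.
Working back up the chain: 1 = 5 − 2·2 = 5 − 2·(22 − 4·5) = −2·22 + 9·5. So 5·9 + 22·(-2) = 1.
Scaling by 79 gives the particular solution (s, t) = (711, -158).
The general solution is s = 711 + 22k, t = -158 − 5k; taking k = -32 gives the smaller pair s = 7, t = 2.
Indeed 5·7 + 22·2 = 35 + 44 = 79.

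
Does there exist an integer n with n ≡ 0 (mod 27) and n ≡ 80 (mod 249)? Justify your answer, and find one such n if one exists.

gcd(27, 249) = 3. If n ≡ 0 (mod 27) and n ≡ 80 (mod 249), then n ≡ 0 (mod 3) and n ≡ 80 (mod 3).
These are incompatible: 0 − 80 = -80 is not divisible by 3.
So no integer satisfies both congruences.

No, no such integer exists.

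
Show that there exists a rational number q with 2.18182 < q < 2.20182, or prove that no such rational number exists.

q = 11/5

Scale by 5: the interval becomes (10.90910, 11.00910), which contains the integer 11.
Hence 11/5 is a rational number with 2.18182 < 11/5 < 2.20182.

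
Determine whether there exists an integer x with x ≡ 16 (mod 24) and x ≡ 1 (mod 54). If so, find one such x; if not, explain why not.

No, no such integer exists.

gcd(24, 54) = 6. If x ≡ 16 (mod 24) and x ≡ 1 (mod 54), then x ≡ 16 (mod 6) and x ≡ 1 (mod 6).
But 16 mod 6 = 4 while 1 mod 6 = 1, a contradiction.
So no integer satisfies both congruences.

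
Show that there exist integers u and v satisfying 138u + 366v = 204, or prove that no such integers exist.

u = 28, v = -10

Every value of 138u + 366v is a multiple of gcd(138, 366) = 6; since 6 ∣ 204, solutions exist.
Dividing through by 6 reduces the equation to 23u + 61v = 34.
Dividing repeatedly: 61 = 2·23 + 15, 23 = 1·15 + 8, 15 = 1·8 + 7, 8 = 1·7 + 1, 7 = 7·1 + 0.
Back-substituting, 1 = 8 − 1·7 = 8 − (15 − 1·8) = −15 + 2·8 = −15 + 2·(23 − 1·15) = 2·23 − 3·15 = 2·23 − 3·(61 − 2·23) = −3·61 + 8·23; that is, 23·8 + 61·(-3) = 1.
Multiplying through by 34: u = 8·34 = 272, v = (-3)·34 = -102 is a solution.
The general solution is u = 272 + 61k, v = -102 − 23k; taking k = -4 gives the smaller pair u = 28, v = -10.
Check: 138·28 + 366·(-10) = 3864 − 3660 = 204. ✓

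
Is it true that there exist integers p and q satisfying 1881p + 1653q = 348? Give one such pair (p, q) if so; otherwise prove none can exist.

There are no such integers.

Both 1881 and 1653 are divisible by gcd(1881, 1653) = 57, hence so is any combination 1881p + 1653q.
But 348 = 57·6 + 6, so 57 ∤ 348.
So the equation is unsolvable over ℤ.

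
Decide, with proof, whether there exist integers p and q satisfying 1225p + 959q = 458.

There are no such integers.

Any value of 1225p + 959q is a multiple of gcd(1225, 959) = 7.
But 458 = 7·65 + 3, so 7 ∤ 458.
Hence no integers p, q satisfy the equation.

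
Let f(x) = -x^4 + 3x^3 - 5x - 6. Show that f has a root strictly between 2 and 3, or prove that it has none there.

f(2) = -8 and f(3) = -21, both negative, so a sign-change argument is unavailable; we show f keeps this sign on the whole interval.
Substitute x = 2 + u, where 0 < u < 1 on the interval. Expanding, f(2 + u) = -u^4 - 5u^3 - 6u^2 - u - 8.
The nonzero coefficients here are all negative, so for u > 0 every term is negative (or zero), and the constant term -8 is strictly negative.
Therefore f(x) < 0 throughout (2, 3), and f has no zero there.

f has no root in that interval.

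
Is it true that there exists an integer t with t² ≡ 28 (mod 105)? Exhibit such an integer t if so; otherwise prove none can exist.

No such integer exists.

Reduce modulo 5, which divides 105: we would need t² ≡ 3 (mod 5).
Computing t² mod 5 for t = 0, 1, …, 2 (enough, by the symmetry t ↦ 5 − t) gives 0, 1, 4.
The set of squares mod 5 is therefore {0, 1, 4}, which does not contain 3.
Hence no integer t has t² ≡ 28 (mod 105).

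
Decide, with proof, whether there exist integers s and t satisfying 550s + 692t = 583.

No, no such integers exist.

Both 550 and 692 are divisible by gcd(550, 692) = 2, hence so is any combination 550s + 692t.
But 583 = 2·291 + 1, so 2 ∤ 583.
Therefore 550s + 692t = 583 has no solution in integers.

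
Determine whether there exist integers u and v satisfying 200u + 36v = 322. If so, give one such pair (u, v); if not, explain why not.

gcd(200, 36) = 4, so every integer of the form 200u + 36v is a multiple of 4.
But 322 = 4·80 + 2, so 4 ∤ 322.
Hence no integers u, v satisfy the equation.

There are no such integers.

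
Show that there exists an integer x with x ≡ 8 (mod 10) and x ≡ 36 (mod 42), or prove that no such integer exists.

gcd(10, 42) = 2. A simultaneous solution exists iff 8 ≡ 36 (mod 2); here 8 mod 2 = 0 = 36 mod 2, so it does.
List candidates x ≡ 8 (mod 10): 8, 18, 28, 38, 48, 58, 68, 78. Modulo 42 these are 8, 18, 28, 38, 6, 16, 26, 36; 78 gives 36 as required.
Check: 78 mod 10 = 8, 78 mod 42 = 36. ✓

x = 78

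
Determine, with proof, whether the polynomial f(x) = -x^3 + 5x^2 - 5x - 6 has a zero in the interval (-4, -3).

The endpoint values f(-4) = 158 and f(-3) = 81 are both positive. Claim: f(x) > 0 for every x in (-4, -3).
Substitute x = -3 − u, where 0 < u < 1 on the interval. Expanding, f(-3 − u) = u^3 + 14u^2 + 62u + 81.
The nonzero coefficients here are all positive, so for u > 0 every term is positive (or zero), and the constant term 81 is strictly positive.
Therefore f(x) > 0 throughout (-4, -3), and f has no zero there.

f has no root in that interval.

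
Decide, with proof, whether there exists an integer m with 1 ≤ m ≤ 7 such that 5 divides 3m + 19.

m = 2

At m = 2 we get 3·2 + 19 = 25, and 25 = 5·5.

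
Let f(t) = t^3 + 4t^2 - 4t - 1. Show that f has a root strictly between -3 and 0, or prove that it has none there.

f(-3) = 20 and f(0) = -1, which have opposite signs.
Since f is a polynomial it is continuous on [-3, 0].
By the Intermediate Value Theorem, f takes the value 0 somewhere in the open interval.

Yes, f has a root in the interval.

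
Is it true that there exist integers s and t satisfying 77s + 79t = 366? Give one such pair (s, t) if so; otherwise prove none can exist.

Since gcd(77, 79) = 1, every integer is an integer combination of 77 and 79.
Dividing repeatedly: 79 = 1·77 + 2, 77 = 38·2 + 1, 2 = 2·1 + 0.
Back-substituting, 1 = 77 − 38·2 = 77 − 38·(79 − 1·77) = −38·79 + 39·77; that is, 77·39 + 79·(-38) = 1.
Scaling by 366 gives the particular solution (s, t) = (14274, -13908).
The general solution is s = 14274 + 79k, t = -13908 − 77k; taking k = -180 gives the smaller pair s = 54, t = -48.
Indeed 77·54 + 79·(-48) = 4158 − 3792 = 366.

s = 54, t = -48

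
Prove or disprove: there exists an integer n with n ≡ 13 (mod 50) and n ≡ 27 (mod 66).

n = 1413

Here gcd(50, 66) = 2, and both 13 and 27 leave remainder 1 mod 2, so the system is consistent.
Write n = 13 + 50t. Then 50t ≡ 27 − 13 ≡ 14 (mod 66); dividing through by 2 gives 25t ≡ 7 (mod 33).
Invert 25 mod 33 by the Euclidean algorithm: 33 = 1·25 + 8, 25 = 3·8 + 1, 8 = 8·1 + 0; back-substituting, 1 = 25 − 3·8 = 25 − 3·(33 − 1·25) = −3·33 + 4·25. Hence 25·4 ≡ 1, so 25⁻¹ ≡ 4 (mod 33).
Multiplying by 4: t ≡ 4·7 = 28 (mod 33).
Then n = 13 + 50·28 = 1413.
Verify: 1413 = 28·50 + 13 and 1413 = 21·66 + 27. ✓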